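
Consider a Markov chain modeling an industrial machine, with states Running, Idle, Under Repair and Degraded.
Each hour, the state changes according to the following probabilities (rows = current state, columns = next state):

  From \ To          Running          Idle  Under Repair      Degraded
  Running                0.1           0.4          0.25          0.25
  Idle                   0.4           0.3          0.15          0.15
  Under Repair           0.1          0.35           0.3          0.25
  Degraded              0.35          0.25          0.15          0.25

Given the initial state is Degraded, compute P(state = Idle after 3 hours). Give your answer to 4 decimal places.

Propagate the distribution vector 3 hours from Degraded.
After 0 hours: (0.0000, 0.0000, 0.0000, 1.0000)
After 1 hour: (0.3500, 0.2500, 0.1500, 0.2500)
After 2 hours: (0.2375, 0.3300, 0.2075, 0.2250)
After 3 hours: (0.2553, 0.3229, 0.2049, 0.2170)
P(in Idle after 3 hours) = 0.3229

0.3229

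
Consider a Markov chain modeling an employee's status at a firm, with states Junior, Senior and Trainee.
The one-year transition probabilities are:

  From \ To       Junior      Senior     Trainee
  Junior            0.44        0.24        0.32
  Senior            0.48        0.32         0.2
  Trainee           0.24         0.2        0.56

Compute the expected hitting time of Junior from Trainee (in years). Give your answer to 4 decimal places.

3.3951

Let t(s) be the expected number of years to first reach Junior from state s, with t(Junior) = 0. Conditioning on the first year:
t(Senior) = 1 + 0.32·t(Senior) + 0.2·t(Trainee)
t(Trainee) = 1 + 0.2·t(Senior) + 0.56·t(Trainee)
Solving: t(Senior) = 2.4691, t(Trainee) = 3.3951.
Expected years from Trainee to Junior: 3.3951.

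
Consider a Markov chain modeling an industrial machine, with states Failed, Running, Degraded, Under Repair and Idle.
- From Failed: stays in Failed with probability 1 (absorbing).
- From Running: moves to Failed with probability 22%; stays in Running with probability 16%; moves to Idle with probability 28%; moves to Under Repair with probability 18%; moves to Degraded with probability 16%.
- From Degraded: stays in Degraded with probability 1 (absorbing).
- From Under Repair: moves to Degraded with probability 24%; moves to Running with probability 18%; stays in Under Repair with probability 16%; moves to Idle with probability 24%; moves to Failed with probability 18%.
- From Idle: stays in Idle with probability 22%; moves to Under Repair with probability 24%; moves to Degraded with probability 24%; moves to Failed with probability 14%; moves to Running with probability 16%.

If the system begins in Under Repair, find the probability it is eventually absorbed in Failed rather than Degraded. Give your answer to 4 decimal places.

0.4392

Let h(s) be the probability of absorption at Failed starting from transient state s. Then h(Failed) = 1 and h(Degraded) = 0. By first-step analysis:
h(Running) = 0.22·1 + 0.16·h(Running) + 0.16·0 + 0.18·h(Under Repair) + 0.28·h(Idle)
h(Under Repair) = 0.18·1 + 0.18·h(Running) + 0.24·0 + 0.16·h(Under Repair) + 0.24·h(Idle)
h(Idle) = 0.14·1 + 0.16·h(Running) + 0.24·0 + 0.24·h(Under Repair) + 0.22·h(Idle)
Solving: h(Running) = 0.4947, h(Under Repair) = 0.4392, h(Idle) = 0.4161.
Starting from Under Repair, the probability is 0.4392.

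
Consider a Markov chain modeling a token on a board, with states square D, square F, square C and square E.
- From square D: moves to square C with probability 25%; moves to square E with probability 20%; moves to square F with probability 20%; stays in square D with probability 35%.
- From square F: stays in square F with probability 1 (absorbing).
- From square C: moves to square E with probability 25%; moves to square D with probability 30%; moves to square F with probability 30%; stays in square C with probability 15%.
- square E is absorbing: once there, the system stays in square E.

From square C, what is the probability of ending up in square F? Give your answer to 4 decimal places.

Let h(s) be the probability of absorption at square F starting from transient state s. Then h(square F) = 1 and h(square E) = 0. By first-step analysis:
h(square D) = 0.35·h(square D) + 0.2·1 + 0.25·h(square C) + 0.2·0
h(square C) = 0.3·h(square D) + 0.3·1 + 0.15·h(square C) + 0.25·0
Solving: h(square D) = 0.5131, h(square C) = 0.5340.
Starting from square C, the probability is 0.5340.

0.5340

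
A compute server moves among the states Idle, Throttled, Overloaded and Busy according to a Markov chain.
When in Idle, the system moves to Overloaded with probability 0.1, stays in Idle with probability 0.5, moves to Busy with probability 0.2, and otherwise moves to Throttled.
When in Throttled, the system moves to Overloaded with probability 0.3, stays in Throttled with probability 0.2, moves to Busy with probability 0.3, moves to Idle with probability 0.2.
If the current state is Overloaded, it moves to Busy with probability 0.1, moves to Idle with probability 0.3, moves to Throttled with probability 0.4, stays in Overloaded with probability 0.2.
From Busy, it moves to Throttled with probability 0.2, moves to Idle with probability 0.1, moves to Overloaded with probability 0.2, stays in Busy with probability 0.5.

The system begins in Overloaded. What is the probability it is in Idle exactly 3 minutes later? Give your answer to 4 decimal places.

Propagate the distribution vector 3 minutes from Overloaded.
After 0 minutes: (0.0000, 0.0000, 1.0000, 0.0000)
After 1 minute: (0.3000, 0.4000, 0.2000, 0.1000)
After 2 minutes: (0.3000, 0.2400, 0.2100, 0.2500)
After 3 minutes: (0.2860, 0.2420, 0.1940, 0.2780)
P(in Idle after 3 minutes) = 0.2860

0.2860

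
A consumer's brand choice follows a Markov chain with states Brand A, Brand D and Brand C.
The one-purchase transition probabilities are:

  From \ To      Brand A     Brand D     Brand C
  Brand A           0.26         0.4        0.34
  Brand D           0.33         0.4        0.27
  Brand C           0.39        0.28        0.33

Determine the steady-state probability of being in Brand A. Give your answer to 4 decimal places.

0.3259

Let the stationary distribution be π with π = πP and π_1 + π_2 + π_3 = 1.
π_1 = 0.26·π_1 + 0.33·π_2 + 0.39·π_3
π_2 = 0.4·π_1 + 0.4·π_2 + 0.28·π_3
Solving with the normalization constraint gives π = (0.3259, 0.3626, 0.3115).
So the stationary probability of Brand A is 0.3259.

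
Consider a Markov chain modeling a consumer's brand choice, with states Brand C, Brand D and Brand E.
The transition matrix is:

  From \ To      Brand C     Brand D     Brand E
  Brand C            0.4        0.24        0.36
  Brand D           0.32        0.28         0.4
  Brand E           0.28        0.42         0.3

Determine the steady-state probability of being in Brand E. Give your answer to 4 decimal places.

Let the stationary distribution be π with π = πP and π_1 + π_2 + π_3 = 1.
π_1 = 0.4·π_1 + 0.32·π_2 + 0.28·π_3
π_2 = 0.24·π_1 + 0.28·π_2 + 0.42·π_3
Solving with the normalization constraint gives π = (0.3325, 0.3159, 0.3515).
So the stationary probability of Brand E is 0.3515.

0.3515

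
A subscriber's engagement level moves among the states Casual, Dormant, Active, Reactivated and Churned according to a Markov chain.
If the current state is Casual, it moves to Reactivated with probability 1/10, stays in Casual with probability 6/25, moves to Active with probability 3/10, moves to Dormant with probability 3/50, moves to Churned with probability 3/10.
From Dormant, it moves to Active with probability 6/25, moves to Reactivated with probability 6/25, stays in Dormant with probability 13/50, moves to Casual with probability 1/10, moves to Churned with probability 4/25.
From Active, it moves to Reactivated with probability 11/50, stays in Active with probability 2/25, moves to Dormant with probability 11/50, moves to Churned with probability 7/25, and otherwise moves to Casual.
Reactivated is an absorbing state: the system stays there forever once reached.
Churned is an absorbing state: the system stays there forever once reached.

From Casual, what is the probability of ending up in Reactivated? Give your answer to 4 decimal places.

0.3443

Let h(s) be the probability of absorption at Reactivated starting from transient state s. Then h(Reactivated) = 1 and h(Churned) = 0. By first-step analysis:
h(Casual) = 0.24·h(Casual) + 0.06·h(Dormant) + 0.3·h(Active) + 0.1·1 + 0.3·0
h(Dormant) = 0.1·h(Casual) + 0.26·h(Dormant) + 0.24·h(Active) + 0.24·1 + 0.16·0
h(Active) = 0.2·h(Casual) + 0.22·h(Dormant) + 0.08·h(Active) + 0.22·1 + 0.28·0
Solving: h(Casual) = 0.3443, h(Dormant) = 0.5124, h(Active) = 0.4365.
Starting from Casual, the probability is 0.3443.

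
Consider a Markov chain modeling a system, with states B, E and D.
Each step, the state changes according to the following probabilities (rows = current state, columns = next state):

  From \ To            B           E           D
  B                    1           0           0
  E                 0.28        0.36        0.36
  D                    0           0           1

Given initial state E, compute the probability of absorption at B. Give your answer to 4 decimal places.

Let h(s) be the probability of absorption at B starting from transient state s. Then h(B) = 1 and h(D) = 0. By first-step analysis:
h(E) = 0.28·1 + 0.36·h(E) + 0.36·0
Solving: h(E) = 0.4375.
Starting from E, the probability is 0.4375.

0.4375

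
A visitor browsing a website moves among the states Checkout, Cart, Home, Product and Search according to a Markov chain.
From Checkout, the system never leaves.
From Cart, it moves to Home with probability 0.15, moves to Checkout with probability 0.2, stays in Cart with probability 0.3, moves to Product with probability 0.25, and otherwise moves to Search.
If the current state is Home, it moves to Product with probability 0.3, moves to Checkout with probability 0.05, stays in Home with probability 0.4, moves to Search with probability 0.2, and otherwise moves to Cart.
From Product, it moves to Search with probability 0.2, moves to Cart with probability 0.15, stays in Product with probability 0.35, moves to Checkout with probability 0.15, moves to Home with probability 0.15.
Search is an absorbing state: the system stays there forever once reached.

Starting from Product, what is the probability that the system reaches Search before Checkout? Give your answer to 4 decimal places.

0.5730

Let h(s) be the probability of absorption at Search starting from transient state s. Then h(Search) = 1 and h(Checkout) = 0. By first-step analysis:
h(Cart) = 0.2·0 + 0.3·h(Cart) + 0.15·h(Home) + 0.25·h(Product) + 0.1·1
h(Home) = 0.05·0 + 0.05·h(Cart) + 0.4·h(Home) + 0.3·h(Product) + 0.2·1
h(Product) = 0.15·0 + 0.15·h(Cart) + 0.15·h(Home) + 0.35·h(Product) + 0.2·1
Solving: h(Cart) = 0.4891, h(Home) = 0.6606, h(Product) = 0.5730.
Starting from Product, the probability is 0.5730.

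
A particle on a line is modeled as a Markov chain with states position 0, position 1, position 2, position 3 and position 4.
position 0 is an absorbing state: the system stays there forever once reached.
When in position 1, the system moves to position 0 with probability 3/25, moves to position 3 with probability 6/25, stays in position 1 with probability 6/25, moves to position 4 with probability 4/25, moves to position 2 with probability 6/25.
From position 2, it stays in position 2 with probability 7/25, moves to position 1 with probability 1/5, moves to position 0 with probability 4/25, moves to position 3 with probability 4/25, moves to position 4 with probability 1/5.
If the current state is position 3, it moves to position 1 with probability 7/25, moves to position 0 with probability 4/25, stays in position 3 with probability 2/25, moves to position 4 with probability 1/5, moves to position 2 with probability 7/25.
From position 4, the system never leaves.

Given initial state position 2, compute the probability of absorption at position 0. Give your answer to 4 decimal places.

0.4416

Let h(s) be the probability of absorption at position 0 starting from transient state s. Then h(position 0) = 1 and h(position 4) = 0. By first-step analysis:
h(position 1) = 0.12·1 + 0.24·h(position 1) + 0.24·h(position 2) + 0.24·h(position 3) + 0.16·0
h(position 2) = 0.16·1 + 0.2·h(position 1) + 0.28·h(position 2) + 0.16·h(position 3) + 0.2·0
h(position 3) = 0.16·1 + 0.28·h(position 1) + 0.28·h(position 2) + 0.08·h(position 3) + 0.2·0
Solving: h(position 1) = 0.4367, h(position 2) = 0.4416, h(position 3) = 0.4412.
Starting from position 2, the probability is 0.4416.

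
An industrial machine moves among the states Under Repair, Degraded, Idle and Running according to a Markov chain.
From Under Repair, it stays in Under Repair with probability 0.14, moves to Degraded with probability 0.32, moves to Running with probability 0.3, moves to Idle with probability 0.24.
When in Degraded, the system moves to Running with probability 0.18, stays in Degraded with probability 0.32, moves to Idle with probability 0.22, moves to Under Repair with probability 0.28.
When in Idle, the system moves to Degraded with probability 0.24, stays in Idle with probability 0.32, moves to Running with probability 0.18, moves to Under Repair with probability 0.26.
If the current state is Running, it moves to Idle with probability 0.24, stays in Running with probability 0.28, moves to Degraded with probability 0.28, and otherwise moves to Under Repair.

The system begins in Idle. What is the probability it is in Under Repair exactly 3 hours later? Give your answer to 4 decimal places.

0.2253

Propagate the distribution vector 3 hours from Idle.
After 0 hours: (0.0000, 0.0000, 1.0000, 0.0000)
After 1 hour: (0.2600, 0.2400, 0.3200, 0.1800)
After 2 hours: (0.2228, 0.2872, 0.2608, 0.2292)
After 3 hours: (0.2253, 0.2900, 0.2551, 0.2297)
P(in Under Repair after 3 hours) = 0.2253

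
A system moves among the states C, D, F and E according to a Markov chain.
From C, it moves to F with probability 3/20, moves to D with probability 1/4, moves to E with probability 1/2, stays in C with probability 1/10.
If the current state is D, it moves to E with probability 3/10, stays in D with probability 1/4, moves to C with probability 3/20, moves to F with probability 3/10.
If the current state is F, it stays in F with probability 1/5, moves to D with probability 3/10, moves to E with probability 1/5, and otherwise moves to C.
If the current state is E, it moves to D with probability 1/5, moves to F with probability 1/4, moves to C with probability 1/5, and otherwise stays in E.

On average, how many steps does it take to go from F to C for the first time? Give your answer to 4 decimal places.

Let t(s) be the expected number of steps to first reach C from state s, with t(C) = 0. Conditioning on the first step:
t(D) = 1 + 0.25·t(D) + 0.3·t(F) + 0.3·t(E)
t(F) = 1 + 0.3·t(D) + 0.2·t(F) + 0.2·t(E)
t(E) = 1 + 0.2·t(D) + 0.25·t(F) + 0.35·t(E)
Solving: t(D) = 4.9173, t(F) = 4.2671, t(E) = 4.6927.
Expected steps from F to C: 4.2671.

4.2671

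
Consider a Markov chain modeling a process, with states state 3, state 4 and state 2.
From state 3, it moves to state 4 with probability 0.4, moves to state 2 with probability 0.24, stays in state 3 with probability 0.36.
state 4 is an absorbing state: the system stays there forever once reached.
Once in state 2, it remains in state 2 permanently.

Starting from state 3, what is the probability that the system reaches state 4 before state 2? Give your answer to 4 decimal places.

0.6250

Let h(s) be the probability of absorption at state 4 starting from transient state s. Then h(state 4) = 1 and h(state 2) = 0. By first-step analysis:
h(state 3) = 0.36·h(state 3) + 0.4·1 + 0.24·0
Solving: h(state 3) = 0.6250.
Starting from state 3, the probability is 0.6250.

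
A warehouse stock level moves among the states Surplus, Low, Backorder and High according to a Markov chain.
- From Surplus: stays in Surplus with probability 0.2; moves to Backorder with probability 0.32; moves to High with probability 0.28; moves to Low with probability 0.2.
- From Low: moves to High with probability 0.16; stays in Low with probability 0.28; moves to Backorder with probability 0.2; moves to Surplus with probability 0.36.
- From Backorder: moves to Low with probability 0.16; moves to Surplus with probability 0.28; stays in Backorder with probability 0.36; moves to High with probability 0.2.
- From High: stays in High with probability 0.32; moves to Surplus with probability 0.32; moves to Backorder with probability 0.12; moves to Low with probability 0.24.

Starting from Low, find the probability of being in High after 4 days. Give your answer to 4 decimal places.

Propagate the distribution vector 4 days from Low.
After 0 days: (0.0000, 1.0000, 0.0000, 0.0000)
After 1 day: (0.3600, 0.2800, 0.2000, 0.1600)
After 2 days: (0.2800, 0.2208, 0.2624, 0.2368)
After 3 days: (0.2847, 0.2166, 0.2566, 0.2420)
After 4 days: (0.2842, 0.2167, 0.2559, 0.2432)
P(in High after 4 days) = 0.2432

0.2432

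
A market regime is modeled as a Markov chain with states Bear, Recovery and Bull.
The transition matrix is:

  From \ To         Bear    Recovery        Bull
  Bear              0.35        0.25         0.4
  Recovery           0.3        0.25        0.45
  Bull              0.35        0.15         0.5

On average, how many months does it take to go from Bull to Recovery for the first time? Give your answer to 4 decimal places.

Let t(s) be the expected number of months to first reach Recovery from state s, with t(Recovery) = 0. Conditioning on the first month:
t(Bear) = 1 + 0.35·t(Bear) + 0.4·t(Bull)
t(Bull) = 1 + 0.35·t(Bear) + 0.5·t(Bull)
Solving: t(Bear) = 4.8649, t(Bull) = 5.4054.
Expected months from Bull to Recovery: 5.4054.

5.4054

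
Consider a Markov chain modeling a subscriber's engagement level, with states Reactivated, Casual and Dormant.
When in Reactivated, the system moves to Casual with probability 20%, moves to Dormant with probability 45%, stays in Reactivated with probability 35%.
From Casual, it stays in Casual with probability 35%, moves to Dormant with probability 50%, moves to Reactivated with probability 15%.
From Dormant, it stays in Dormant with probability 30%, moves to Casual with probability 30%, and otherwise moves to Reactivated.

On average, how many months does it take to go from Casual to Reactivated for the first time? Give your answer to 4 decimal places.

Let t(s) be the expected number of months to first reach Reactivated from state s, with t(Reactivated) = 0. Conditioning on the first month:
t(Casual) = 1 + 0.35·t(Casual) + 0.5·t(Dormant)
t(Dormant) = 1 + 0.3·t(Casual) + 0.3·t(Dormant)
Solving: t(Casual) = 3.9344, t(Dormant) = 3.1148.
Expected months from Casual to Reactivated: 3.9344.

3.9344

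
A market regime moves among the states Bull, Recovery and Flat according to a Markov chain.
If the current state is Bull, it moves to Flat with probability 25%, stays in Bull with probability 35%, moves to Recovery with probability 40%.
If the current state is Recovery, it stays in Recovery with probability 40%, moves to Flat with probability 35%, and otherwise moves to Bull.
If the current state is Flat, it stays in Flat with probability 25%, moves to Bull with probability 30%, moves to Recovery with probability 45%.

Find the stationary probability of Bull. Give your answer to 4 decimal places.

Let the stationary distribution be π with π = πP and π_1 + π_2 + π_3 = 1.
π_1 = 0.35·π_1 + 0.25·π_2 + 0.3·π_3
π_2 = 0.4·π_1 + 0.4·π_2 + 0.45·π_3
Solving with the normalization constraint gives π = (0.2940, 0.4146, 0.2915).
So the stationary probability of Bull is 0.2940.

0.2940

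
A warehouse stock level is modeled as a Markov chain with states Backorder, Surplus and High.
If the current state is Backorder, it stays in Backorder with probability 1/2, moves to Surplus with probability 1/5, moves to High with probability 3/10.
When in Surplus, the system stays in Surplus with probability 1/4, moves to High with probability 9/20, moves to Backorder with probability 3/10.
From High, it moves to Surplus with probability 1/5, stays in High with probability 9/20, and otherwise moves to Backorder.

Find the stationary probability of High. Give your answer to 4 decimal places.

0.3901

Let the stationary distribution be π with π = πP and π_1 + π_2 + π_3 = 1.
π_1 = 0.5·π_1 + 0.3·π_2 + 0.35·π_3
π_2 = 0.2·π_1 + 0.25·π_2 + 0.2·π_3
Solving with the normalization constraint gives π = (0.3994, 0.2105, 0.3901).
So the stationary probability of High is 0.3901.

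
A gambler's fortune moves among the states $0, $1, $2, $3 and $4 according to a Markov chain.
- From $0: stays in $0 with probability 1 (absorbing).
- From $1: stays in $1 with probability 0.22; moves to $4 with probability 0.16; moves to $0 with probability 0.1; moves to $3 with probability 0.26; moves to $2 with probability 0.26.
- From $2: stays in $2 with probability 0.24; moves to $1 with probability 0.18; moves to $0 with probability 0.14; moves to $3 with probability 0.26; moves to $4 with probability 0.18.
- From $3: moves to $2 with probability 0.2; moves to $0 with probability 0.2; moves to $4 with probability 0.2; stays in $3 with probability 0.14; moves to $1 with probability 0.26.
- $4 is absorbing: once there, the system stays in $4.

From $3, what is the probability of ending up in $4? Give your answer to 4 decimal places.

Let h(s) be the probability of absorption at $4 starting from transient state s. Then h($4) = 1 and h($0) = 0. By first-step analysis:
h($1) = 0.1·0 + 0.22·h($1) + 0.26·h($2) + 0.26·h($3) + 0.16·1
h($2) = 0.14·0 + 0.18·h($1) + 0.24·h($2) + 0.26·h($3) + 0.18·1
h($3) = 0.2·0 + 0.26·h($1) + 0.2·h($2) + 0.14·h($3) + 0.2·1
Solving: h($1) = 0.5672, h($2) = 0.5534, h($3) = 0.5327.
Starting from $3, the probability is 0.5327.

0.5327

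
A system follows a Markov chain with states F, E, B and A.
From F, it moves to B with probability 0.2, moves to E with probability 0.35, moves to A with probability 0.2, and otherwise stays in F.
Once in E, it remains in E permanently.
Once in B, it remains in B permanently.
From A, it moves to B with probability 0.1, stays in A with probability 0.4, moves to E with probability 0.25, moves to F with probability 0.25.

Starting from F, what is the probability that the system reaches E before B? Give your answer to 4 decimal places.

0.6500

Let h(s) be the probability of absorption at E starting from transient state s. Then h(E) = 1 and h(B) = 0. By first-step analysis:
h(F) = 0.25·h(F) + 0.35·1 + 0.2·0 + 0.2·h(A)
h(A) = 0.25·h(F) + 0.25·1 + 0.1·0 + 0.4·h(A)
Solving: h(F) = 0.6500, h(A) = 0.6875.
Starting from F, the probability is 0.6500.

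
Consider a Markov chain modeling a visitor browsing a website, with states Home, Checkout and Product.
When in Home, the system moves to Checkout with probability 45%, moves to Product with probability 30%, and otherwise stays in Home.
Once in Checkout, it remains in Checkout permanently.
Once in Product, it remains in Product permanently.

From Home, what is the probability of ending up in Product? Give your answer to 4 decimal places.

Let h(s) be the probability of absorption at Product starting from transient state s. Then h(Product) = 1 and h(Checkout) = 0. By first-step analysis:
h(Home) = 0.25·h(Home) + 0.45·0 + 0.3·1
Solving: h(Home) = 0.4000.
Starting from Home, the probability is 0.4000.

0.4000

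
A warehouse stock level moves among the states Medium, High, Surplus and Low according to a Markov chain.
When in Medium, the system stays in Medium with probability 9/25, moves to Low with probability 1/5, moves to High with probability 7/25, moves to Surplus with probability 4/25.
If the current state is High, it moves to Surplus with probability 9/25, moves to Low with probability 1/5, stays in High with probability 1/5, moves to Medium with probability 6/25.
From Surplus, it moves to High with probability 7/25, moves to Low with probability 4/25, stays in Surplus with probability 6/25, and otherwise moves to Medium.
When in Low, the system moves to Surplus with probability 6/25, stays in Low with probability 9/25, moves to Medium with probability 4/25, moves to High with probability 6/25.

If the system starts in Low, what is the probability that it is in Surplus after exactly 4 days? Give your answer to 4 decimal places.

0.2484

Propagate the distribution vector 4 days from Low.
After 0 days: (0.0000, 0.0000, 0.0000, 1.0000)
After 1 day: (0.1600, 0.2400, 0.2400, 0.3600)
After 2 days: (0.2496, 0.2464, 0.2560, 0.2480)
After 3 days: (0.2706, 0.2504, 0.2496, 0.2294)
After 4 days: (0.2741, 0.2508, 0.2484, 0.2267)
P(in Surplus after 4 days) = 0.2484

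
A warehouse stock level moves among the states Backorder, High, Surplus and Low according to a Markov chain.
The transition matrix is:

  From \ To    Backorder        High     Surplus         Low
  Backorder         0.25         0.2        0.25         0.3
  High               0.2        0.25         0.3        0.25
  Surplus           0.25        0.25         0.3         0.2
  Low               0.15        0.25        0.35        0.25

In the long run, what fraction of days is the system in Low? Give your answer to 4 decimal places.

0.2456

Let the stationary distribution be π with π = πP and π_1 + π_2 + π_3 + π_4 = 1.
π_1 = 0.25·π_1 + 0.2·π_2 + 0.25·π_3 + 0.15·π_4
π_2 = 0.2·π_1 + 0.25·π_2 + 0.25·π_3 + 0.25·π_4
π_3 = 0.25·π_1 + 0.3·π_2 + 0.3·π_3 + 0.35·π_4
Solving with the normalization constraint gives π = (0.2135, 0.2393, 0.3016, 0.2456).
So the stationary probability of Low is 0.2456.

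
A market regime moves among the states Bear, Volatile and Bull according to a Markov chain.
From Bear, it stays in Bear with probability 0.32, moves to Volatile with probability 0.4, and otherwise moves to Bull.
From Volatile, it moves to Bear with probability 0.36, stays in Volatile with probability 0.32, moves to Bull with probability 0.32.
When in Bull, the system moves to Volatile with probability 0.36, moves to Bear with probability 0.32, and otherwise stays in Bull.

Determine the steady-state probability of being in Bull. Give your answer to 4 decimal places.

Let the stationary distribution be π with π = πP and π_1 + π_2 + π_3 = 1.
π_1 = 0.32·π_1 + 0.36·π_2 + 0.32·π_3
π_2 = 0.4·π_1 + 0.32·π_2 + 0.36·π_3
Solving with the normalization constraint gives π = (0.3344, 0.3590, 0.3066).
So the stationary probability of Bull is 0.3066.

0.3066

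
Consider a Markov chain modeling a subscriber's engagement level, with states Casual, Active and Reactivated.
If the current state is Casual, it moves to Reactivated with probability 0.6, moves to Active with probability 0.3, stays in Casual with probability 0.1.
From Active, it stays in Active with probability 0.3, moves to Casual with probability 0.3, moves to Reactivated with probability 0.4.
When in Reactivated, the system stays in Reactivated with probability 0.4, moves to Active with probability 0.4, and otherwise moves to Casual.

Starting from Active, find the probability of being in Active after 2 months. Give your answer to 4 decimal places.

Sum over the intermediate state after 1 month:
P = P(Active→Casual)·P(Casual→Active) + P(Active→Active)·P(Active→Active) + P(Active→Reactivated)·P(Reactivated→Active)
  = 0.3×0.3 + 0.3×0.3 + 0.4×0.4
  = 0.0900 + 0.0900 + 0.1600 = 0.3400

0.3400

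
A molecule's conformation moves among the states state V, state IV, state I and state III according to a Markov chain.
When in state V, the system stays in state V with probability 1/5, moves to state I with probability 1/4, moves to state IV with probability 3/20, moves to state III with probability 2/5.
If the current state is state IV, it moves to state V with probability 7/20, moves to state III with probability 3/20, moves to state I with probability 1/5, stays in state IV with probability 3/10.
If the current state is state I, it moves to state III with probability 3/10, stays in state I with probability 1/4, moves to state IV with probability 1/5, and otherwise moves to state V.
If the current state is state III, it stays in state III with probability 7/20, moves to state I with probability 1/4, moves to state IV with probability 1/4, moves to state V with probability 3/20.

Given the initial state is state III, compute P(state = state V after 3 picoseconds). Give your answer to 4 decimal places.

Propagate the distribution vector 3 picoseconds from state III.
After 0 picoseconds: (0.0000, 0.0000, 0.0000, 1.0000)
After 1 picosecond: (0.1500, 0.2500, 0.2500, 0.3500)
After 2 picoseconds: (0.2325, 0.2350, 0.2375, 0.2950)
After 3 picoseconds: (0.2324, 0.2266, 0.2383, 0.3028)
P(in state V after 3 picoseconds) = 0.2324

0.2324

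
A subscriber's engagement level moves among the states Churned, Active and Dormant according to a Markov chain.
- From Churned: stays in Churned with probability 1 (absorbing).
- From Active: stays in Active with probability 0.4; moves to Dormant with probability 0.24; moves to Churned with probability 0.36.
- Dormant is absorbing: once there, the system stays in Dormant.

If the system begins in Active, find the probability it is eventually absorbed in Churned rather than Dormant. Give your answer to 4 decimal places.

Let h(s) be the probability of absorption at Churned starting from transient state s. Then h(Churned) = 1 and h(Dormant) = 0. By first-step analysis:
h(Active) = 0.36·1 + 0.4·h(Active) + 0.24·0
Solving: h(Active) = 0.6000.
Starting from Active, the probability is 0.6000.

0.6000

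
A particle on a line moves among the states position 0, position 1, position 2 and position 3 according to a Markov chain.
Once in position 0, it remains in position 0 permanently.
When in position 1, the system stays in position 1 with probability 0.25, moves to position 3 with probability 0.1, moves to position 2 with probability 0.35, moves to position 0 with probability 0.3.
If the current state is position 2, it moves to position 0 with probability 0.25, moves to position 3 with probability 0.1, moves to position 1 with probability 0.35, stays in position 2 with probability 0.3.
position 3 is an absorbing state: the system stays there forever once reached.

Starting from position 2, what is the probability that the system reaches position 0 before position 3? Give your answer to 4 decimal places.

Let h(s) be the probability of absorption at position 0 starting from transient state s. Then h(position 0) = 1 and h(position 3) = 0. By first-step analysis:
h(position 1) = 0.3·1 + 0.25·h(position 1) + 0.35·h(position 2) + 0.1·0
h(position 2) = 0.25·1 + 0.35·h(position 1) + 0.3·h(position 2) + 0.1·0
Solving: h(position 1) = 0.7391, h(position 2) = 0.7267.
Starting from position 2, the probability is 0.7267.

0.7267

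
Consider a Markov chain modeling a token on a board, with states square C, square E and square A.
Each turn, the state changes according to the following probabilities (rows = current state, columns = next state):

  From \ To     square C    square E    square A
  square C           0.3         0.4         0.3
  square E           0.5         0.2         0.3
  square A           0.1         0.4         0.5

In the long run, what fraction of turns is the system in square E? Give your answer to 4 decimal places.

Let the stationary distribution be π with π = πP and π_1 + π_2 + π_3 = 1.
π_1 = 0.3·π_1 + 0.5·π_2 + 0.1·π_3
π_2 = 0.4·π_1 + 0.2·π_2 + 0.4·π_3
Solving with the normalization constraint gives π = (0.2917, 0.3333, 0.3750).
So the stationary probability of square E is 0.3333.

0.3333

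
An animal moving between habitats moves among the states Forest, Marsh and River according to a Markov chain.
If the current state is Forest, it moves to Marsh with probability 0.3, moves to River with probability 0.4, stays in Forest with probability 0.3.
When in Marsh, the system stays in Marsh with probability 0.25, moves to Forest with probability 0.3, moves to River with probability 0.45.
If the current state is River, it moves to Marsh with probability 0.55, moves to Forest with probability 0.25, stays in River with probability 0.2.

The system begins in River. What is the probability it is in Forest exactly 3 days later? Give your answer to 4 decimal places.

Propagate the distribution vector 3 days from River.
After 0 days: (0.0000, 0.0000, 1.0000)
After 1 day: (0.2500, 0.5500, 0.2000)
After 2 days: (0.2900, 0.3225, 0.3875)
After 3 days: (0.2806, 0.3808, 0.3386)
P(in Forest after 3 days) = 0.2806

0.2806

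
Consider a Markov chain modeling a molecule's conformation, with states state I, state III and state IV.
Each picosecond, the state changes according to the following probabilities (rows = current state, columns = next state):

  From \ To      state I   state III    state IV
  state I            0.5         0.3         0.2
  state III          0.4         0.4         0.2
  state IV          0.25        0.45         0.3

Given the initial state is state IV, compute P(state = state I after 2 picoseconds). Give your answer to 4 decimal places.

0.3800

Sum over the intermediate state after 1 picosecond:
P = P(state IV→state I)·P(state I→state I) + P(state IV→state III)·P(state III→state I) + P(state IV→state IV)·P(state IV→state I)
  = 0.25×0.5 + 0.45×0.4 + 0.3×0.25
  = 0.1250 + 0.1800 + 0.0750 = 0.3800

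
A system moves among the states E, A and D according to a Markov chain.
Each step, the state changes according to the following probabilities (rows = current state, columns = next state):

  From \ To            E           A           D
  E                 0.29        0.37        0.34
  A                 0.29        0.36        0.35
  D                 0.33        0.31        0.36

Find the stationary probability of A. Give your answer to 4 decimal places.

0.3455

Let the stationary distribution be π with π = πP and π_1 + π_2 + π_3 = 1.
π_1 = 0.29·π_1 + 0.29·π_2 + 0.33·π_3
π_2 = 0.37·π_1 + 0.36·π_2 + 0.31·π_3
Solving with the normalization constraint gives π = (0.3040, 0.3455, 0.3505).
So the stationary probability of A is 0.3455.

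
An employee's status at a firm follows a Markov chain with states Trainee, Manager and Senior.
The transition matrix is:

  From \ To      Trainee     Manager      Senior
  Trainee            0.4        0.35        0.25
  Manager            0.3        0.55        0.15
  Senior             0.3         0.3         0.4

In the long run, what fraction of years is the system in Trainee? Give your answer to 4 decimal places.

Let the stationary distribution be π with π = πP and π_1 + π_2 + π_3 = 1.
π_1 = 0.4·π_1 + 0.3·π_2 + 0.3·π_3
π_2 = 0.35·π_1 + 0.55·π_2 + 0.3·π_3
Solving with the normalization constraint gives π = (0.3333, 0.4222, 0.2444).
So the stationary probability of Trainee is 0.3333.

0.3333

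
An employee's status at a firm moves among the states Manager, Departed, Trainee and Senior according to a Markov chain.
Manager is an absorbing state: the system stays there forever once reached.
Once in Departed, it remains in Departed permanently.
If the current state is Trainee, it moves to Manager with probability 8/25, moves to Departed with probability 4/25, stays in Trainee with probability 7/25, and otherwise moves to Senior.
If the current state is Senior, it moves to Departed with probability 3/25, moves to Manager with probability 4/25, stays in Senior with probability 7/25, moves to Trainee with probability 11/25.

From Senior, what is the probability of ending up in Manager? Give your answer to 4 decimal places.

0.6202

Let h(s) be the probability of absorption at Manager starting from transient state s. Then h(Manager) = 1 and h(Departed) = 0. By first-step analysis:
h(Trainee) = 0.32·1 + 0.16·0 + 0.28·h(Trainee) + 0.24·h(Senior)
h(Senior) = 0.16·1 + 0.12·0 + 0.44·h(Trainee) + 0.28·h(Senior)
Solving: h(Trainee) = 0.6512, h(Senior) = 0.6202.
Starting from Senior, the probability is 0.6202.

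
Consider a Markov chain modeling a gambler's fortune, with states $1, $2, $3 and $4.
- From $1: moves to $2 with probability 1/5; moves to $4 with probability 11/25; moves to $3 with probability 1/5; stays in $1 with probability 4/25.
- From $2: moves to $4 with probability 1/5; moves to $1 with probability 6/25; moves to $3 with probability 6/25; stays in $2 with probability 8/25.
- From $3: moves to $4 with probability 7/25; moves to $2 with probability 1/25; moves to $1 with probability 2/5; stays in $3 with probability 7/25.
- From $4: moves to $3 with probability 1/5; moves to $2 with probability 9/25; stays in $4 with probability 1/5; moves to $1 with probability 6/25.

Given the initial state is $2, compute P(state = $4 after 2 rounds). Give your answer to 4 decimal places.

0.2768

Propagate the distribution vector 2 rounds from $2.
After 0 rounds: (0.0000, 1.0000, 0.0000, 0.0000)
After 1 round: (0.2400, 0.3200, 0.2400, 0.2000)
After 2 rounds: (0.2592, 0.2320, 0.2320, 0.2768)
P(in $4 after 2 rounds) = 0.2768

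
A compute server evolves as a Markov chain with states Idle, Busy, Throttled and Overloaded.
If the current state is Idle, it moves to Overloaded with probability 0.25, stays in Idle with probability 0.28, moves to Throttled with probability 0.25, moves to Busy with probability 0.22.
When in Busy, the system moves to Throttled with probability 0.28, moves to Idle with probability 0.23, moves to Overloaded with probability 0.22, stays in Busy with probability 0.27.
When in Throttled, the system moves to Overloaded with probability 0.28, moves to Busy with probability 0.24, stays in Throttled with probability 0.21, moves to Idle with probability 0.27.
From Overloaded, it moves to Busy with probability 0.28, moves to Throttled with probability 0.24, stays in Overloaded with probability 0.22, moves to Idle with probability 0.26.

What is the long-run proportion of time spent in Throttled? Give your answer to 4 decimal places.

0.2453

Let the stationary distribution be π with π = πP and π_1 + π_2 + π_3 + π_4 = 1.
π_1 = 0.28·π_1 + 0.23·π_2 + 0.27·π_3 + 0.26·π_4
π_2 = 0.22·π_1 + 0.27·π_2 + 0.24·π_3 + 0.28·π_4
π_3 = 0.25·π_1 + 0.28·π_2 + 0.21·π_3 + 0.24·π_4
Solving with the normalization constraint gives π = (0.2601, 0.2521, 0.2453, 0.2425).
So the stationary probability of Throttled is 0.2453.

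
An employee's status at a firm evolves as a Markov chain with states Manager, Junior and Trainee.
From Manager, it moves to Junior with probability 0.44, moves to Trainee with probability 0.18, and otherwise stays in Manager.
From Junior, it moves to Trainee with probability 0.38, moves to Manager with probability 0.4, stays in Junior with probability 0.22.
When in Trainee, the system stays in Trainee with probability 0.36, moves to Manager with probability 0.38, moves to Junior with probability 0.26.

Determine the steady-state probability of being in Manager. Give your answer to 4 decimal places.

0.3863

Let the stationary distribution be π with π = πP and π_1 + π_2 + π_3 = 1.
π_1 = 0.38·π_1 + 0.4·π_2 + 0.38·π_3
π_2 = 0.44·π_1 + 0.22·π_2 + 0.26·π_3
Solving with the normalization constraint gives π = (0.3863, 0.3169, 0.2968).
So the stationary probability of Manager is 0.3863.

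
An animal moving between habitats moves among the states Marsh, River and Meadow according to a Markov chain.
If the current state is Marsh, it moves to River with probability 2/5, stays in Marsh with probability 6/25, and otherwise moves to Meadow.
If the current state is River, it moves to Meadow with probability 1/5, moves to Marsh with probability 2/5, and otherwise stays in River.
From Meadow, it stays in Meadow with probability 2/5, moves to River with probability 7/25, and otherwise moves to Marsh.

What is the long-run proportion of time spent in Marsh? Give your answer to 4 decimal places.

0.3231

Let the stationary distribution be π with π = πP and π_1 + π_2 + π_3 = 1.
π_1 = 0.24·π_1 + 0.4·π_2 + 0.32·π_3
π_2 = 0.4·π_1 + 0.4·π_2 + 0.28·π_3
Solving with the normalization constraint gives π = (0.3231, 0.3622, 0.3146).
So the stationary probability of Marsh is 0.3231.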